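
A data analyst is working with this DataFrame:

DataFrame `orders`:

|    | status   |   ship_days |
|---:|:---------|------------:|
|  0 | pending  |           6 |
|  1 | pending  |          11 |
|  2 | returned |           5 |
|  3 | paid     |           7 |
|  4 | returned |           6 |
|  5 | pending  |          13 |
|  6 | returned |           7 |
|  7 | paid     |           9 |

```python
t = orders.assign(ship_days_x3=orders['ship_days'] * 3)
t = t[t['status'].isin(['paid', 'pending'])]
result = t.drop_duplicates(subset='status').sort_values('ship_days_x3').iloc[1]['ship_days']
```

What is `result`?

7

add column ship_days_x3 = orders['ship_days'] * 3:
     status  ship_days  ship_days_x3
0   pending          6            18
1   pending         11            33
2  returned          5            15
3      paid          7            21
4  returned          6            18
5   pending         13            39
6  returned          7            21
7      paid          9            27
filter rows where status in ['paid', 'pending']:
    status  ship_days  ship_days_x3
0  pending          6            18
1  pending         11            33
3     paid          7            21
5  pending         13            39
7     paid          9            27
drop duplicate status (keep=first):
    status  ship_days  ship_days_x3
0  pending          6            18
3     paid          7            21
sort by ship_days_x3:
    status  ship_days  ship_days_x3
0  pending          6            18
3     paid          7            21
So iloc[1]['ship_days'] = 7.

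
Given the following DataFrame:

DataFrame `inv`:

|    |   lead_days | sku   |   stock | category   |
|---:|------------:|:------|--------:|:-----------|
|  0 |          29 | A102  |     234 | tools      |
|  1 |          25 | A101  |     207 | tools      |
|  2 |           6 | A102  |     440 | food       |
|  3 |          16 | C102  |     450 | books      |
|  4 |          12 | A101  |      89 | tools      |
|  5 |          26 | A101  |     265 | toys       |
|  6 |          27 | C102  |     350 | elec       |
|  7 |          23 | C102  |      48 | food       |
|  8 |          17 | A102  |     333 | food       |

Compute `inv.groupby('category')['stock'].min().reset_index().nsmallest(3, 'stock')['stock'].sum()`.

group by category, min of stock:
category
books    450
elec     350
food      48
tools     89
toys     265
Name: stock, dtype: int64
reset_index():
  category  stock
0    books    450
1     elec    350
2     food     48
3    tools     89
4     toys    265
take 3 rows with smallest stock:
  category  stock
2     food     48
3    tools     89
4     toys    265

402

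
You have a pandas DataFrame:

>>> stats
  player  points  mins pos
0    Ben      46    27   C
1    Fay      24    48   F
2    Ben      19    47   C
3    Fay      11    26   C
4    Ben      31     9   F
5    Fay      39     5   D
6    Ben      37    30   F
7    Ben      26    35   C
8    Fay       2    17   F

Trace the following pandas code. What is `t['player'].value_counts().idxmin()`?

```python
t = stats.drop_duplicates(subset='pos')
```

drop duplicate pos (keep=first):
  player  points  mins pos
0    Ben      46    27   C
1    Fay      24    48   F
5    Fay      39     5   D
value_counts of player:
player
Fay    2
Ben    1
Name: count, dtype: int64
Then the label with the smallest value: Ben

Ben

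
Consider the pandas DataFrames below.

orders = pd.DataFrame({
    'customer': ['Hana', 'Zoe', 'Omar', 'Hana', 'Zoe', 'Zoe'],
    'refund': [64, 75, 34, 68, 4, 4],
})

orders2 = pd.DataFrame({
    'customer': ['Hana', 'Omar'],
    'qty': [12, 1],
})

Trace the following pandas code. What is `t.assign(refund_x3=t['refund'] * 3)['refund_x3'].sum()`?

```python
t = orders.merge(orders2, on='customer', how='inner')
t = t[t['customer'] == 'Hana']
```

merge on 'customer' (how='inner') → 3 rows:
  customer  refund  qty
0     Hana      64   12
1     Omar      34    1
2     Hana      68   12
filter rows where customer == 'Hana':
  customer  refund  qty
0     Hana      64   12
2     Hana      68   12
add column refund_x3 = t['refund'] * 3:
  customer  refund  qty  refund_x3
0     Hana      64   12        192
2     Hana      68   12        204

396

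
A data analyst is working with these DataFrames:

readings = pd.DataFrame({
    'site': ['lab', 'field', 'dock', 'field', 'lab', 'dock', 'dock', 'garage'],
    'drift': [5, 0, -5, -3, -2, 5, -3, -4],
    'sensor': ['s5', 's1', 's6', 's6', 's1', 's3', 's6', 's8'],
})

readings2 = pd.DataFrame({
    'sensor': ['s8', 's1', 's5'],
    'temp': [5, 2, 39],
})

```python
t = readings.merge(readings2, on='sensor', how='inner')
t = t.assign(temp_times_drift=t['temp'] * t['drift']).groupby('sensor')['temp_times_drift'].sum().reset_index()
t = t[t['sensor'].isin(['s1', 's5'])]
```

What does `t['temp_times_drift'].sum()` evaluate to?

merge on 'sensor' (how='inner') → 4 rows:
     site  drift sensor  temp
0     lab      5     s5    39
1   field      0     s1     2
2     lab     -2     s1     2
3  garage     -4     s8     5
add column temp_times_drift = t['temp'] * t['drift']:
     site  drift sensor  temp  temp_times_drift
0     lab      5     s5    39               195
1   field      0     s1     2                 0
2     lab     -2     s1     2                -4
3  garage     -4     s8     5               -20
group by sensor, sum of temp_times_drift:
sensor
s1     -4
s5    195
s8    -20
Name: temp_times_drift, dtype: int64
reset_index():
  sensor  temp_times_drift
0     s1                -4
1     s5               195
2     s8               -20
filter rows where sensor in ['s1', 's5']:
  sensor  temp_times_drift
0     s1                -4
1     s5               195

191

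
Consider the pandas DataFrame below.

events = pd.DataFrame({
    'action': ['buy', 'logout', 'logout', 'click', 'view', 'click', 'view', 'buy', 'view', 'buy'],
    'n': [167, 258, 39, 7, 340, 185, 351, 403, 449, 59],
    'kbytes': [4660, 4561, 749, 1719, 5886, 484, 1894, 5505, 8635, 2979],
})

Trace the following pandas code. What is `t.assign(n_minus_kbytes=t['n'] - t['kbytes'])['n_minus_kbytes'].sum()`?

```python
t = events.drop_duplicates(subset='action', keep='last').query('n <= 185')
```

-3929

drop duplicate action (keep=last):
   action    n  kbytes
2  logout   39     749
5   click  185     484
8    view  449    8635
9     buy   59    2979
filter rows where n <= 185:
   action    n  kbytes
2  logout   39     749
5   click  185     484
9     buy   59    2979
add column n_minus_kbytes = t['n'] - t['kbytes']:
   action    n  kbytes  n_minus_kbytes
2  logout   39     749            -710
5   click  185     484            -299
9     buy   59    2979           -2920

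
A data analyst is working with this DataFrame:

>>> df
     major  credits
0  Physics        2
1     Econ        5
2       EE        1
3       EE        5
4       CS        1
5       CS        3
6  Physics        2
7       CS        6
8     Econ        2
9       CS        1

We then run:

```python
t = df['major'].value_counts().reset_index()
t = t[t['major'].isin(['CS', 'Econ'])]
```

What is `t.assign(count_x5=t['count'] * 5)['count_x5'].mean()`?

value_counts of major:
major
CS         4
Physics    2
Econ       2
EE         2
Name: count, dtype: int64
reset_index():
     major  count
0       CS      4
1  Physics      2
2     Econ      2
3       EE      2
filter rows where major in ['CS', 'Econ']:
  major  count
0    CS      4
2  Econ      2
add column count_x5 = t['count'] * 5:
  major  count  count_x5
0    CS      4        20
2  Econ      2        10
Then the mean of column 'count_x5': 15.0

15.0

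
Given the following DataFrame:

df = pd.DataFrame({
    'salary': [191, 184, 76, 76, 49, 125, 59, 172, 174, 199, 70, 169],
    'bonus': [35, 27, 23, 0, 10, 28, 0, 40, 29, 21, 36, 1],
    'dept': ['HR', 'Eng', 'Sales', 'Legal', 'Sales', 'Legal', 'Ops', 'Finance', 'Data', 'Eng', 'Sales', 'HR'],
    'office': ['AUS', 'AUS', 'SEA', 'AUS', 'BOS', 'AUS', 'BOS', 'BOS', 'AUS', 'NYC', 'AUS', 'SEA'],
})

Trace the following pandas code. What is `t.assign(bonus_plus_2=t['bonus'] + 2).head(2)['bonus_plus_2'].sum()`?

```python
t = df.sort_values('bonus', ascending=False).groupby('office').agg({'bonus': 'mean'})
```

sort by bonus descending:
    salary  bonus     dept office
7      172     40  Finance    BOS
10      70     36    Sales    AUS
0      191     35       HR    AUS
8      174     29     Data    AUS
5      125     28    Legal    AUS
1      184     27      Eng    AUS
2       76     23    Sales    SEA
9      199     21      Eng    NYC
4       49     10    Sales    BOS
11     169      1       HR    SEA
3       76      0    Legal    AUS
6       59      0      Ops    BOS
group by office, mean of bonus:
            bonus
office           
AUS     25.833333
BOS     16.666667
NYC     21.000000
SEA     12.000000
add column bonus_plus_2 = t['bonus'] + 2:
            bonus  bonus_plus_2
office                         
AUS     25.833333     27.833333
BOS     16.666667     18.666667
NYC     21.000000     23.000000
SEA     12.000000     14.000000
take first 2 rows:
            bonus  bonus_plus_2
office                         
AUS     25.833333     27.833333
BOS     16.666667     18.666667
Then the sum of column 'bonus_plus_2': 46.5

46.5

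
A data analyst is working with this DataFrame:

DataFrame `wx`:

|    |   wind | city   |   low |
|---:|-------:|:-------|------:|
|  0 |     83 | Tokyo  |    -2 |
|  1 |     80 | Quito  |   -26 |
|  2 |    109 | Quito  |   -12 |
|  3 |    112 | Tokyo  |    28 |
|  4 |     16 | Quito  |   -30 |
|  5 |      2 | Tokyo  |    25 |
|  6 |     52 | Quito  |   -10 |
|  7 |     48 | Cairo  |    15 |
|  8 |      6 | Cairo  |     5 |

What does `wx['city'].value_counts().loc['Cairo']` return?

2

value_counts of city:
city
Quito    4
Tokyo    3
Cairo    2
Name: count, dtype: int64
Finally, value at index 'Cairo' = 2.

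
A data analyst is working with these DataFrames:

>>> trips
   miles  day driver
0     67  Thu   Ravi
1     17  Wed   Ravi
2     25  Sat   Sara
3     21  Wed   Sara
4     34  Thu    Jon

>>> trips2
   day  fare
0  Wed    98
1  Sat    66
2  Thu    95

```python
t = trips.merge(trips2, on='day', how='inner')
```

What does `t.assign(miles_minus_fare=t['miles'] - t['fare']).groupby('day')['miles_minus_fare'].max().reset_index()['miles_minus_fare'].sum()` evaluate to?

merge on 'day' (how='inner') → 5 rows:
   miles  day driver  fare
0     67  Thu   Ravi    95
1     17  Wed   Ravi    98
2     25  Sat   Sara    66
3     21  Wed   Sara    98
4     34  Thu    Jon    95
add column miles_minus_fare = t['miles'] - t['fare']:
   miles  day driver  fare  miles_minus_fare
0     67  Thu   Ravi    95               -28
1     17  Wed   Ravi    98               -81
2     25  Sat   Sara    66               -41
3     21  Wed   Sara    98               -77
4     34  Thu    Jon    95               -61
group by day, max of miles_minus_fare:
day
Sat   -41
Thu   -28
Wed   -77
Name: miles_minus_fare, dtype: int64
reset_index():
   day  miles_minus_fare
0  Sat               -41
1  Thu               -28
2  Wed               -77

-146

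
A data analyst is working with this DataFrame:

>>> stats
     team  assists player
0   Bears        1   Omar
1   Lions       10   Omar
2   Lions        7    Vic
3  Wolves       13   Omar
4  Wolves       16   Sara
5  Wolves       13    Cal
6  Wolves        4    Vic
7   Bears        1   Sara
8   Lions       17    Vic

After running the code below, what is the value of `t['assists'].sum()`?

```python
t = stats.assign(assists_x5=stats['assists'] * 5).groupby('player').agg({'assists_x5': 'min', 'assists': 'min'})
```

add column assists_x5 = stats['assists'] * 5:
     team  assists player  assists_x5
0   Bears        1   Omar           5
1   Lions       10   Omar          50
2   Lions        7    Vic          35
3  Wolves       13   Omar          65
4  Wolves       16   Sara          80
5  Wolves       13    Cal          65
6  Wolves        4    Vic          20
7   Bears        1   Sara           5
8   Lions       17    Vic          85
group by player: min(assists_x5), min(assists):
        assists_x5  assists
player                     
Cal             65       13
Omar             5        1
Sara             5        1
Vic             20        4

19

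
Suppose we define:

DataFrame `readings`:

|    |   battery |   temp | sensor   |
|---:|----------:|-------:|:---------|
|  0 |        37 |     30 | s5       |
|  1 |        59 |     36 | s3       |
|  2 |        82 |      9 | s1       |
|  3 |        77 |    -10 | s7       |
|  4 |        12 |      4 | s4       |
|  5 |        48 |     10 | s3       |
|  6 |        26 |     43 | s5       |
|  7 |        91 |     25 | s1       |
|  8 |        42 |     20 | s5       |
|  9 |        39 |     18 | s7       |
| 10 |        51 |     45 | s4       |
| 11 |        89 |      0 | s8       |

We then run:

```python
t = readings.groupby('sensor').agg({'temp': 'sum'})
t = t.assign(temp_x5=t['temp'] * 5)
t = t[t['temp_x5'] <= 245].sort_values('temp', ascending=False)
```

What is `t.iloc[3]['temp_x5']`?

40

group by sensor, sum of temp:
        temp
sensor      
s1        34
s3        46
s4        49
s5        93
s7         8
s8         0
add column temp_x5 = t['temp'] * 5:
        temp  temp_x5
sensor               
s1        34      170
s3        46      230
s4        49      245
s5        93      465
s7         8       40
s8         0        0
filter rows where temp_x5 <= 245:
        temp  temp_x5
sensor               
s1        34      170
s3        46      230
s4        49      245
s7         8       40
s8         0        0
sort by temp descending:
        temp  temp_x5
sensor               
s4        49      245
s3        46      230
s1        34      170
s7         8       40
s8         0        0
Hence 40.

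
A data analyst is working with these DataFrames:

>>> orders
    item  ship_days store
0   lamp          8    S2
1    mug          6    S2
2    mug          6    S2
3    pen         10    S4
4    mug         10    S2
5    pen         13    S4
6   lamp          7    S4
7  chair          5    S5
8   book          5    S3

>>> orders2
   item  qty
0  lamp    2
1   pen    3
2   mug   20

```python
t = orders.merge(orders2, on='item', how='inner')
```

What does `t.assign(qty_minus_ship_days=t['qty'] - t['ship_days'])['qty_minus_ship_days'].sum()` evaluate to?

10

merge on 'item' (how='inner') → 7 rows:
   item  ship_days store  qty
0  lamp          8    S2    2
1   mug          6    S2   20
2   mug          6    S2   20
3   pen         10    S4    3
4   mug         10    S2   20
5   pen         13    S4    3
6  lamp          7    S4    2
add column qty_minus_ship_days = t['qty'] - t['ship_days']:
   item  ship_days store  qty  qty_minus_ship_days
0  lamp          8    S2    2                   -6
1   mug          6    S2   20                   14
2   mug          6    S2   20                   14
3   pen         10    S4    3                   -7
4   mug         10    S2   20                   10
5   pen         13    S4    3                  -10
6  lamp          7    S4    2                   -5
Hence 10.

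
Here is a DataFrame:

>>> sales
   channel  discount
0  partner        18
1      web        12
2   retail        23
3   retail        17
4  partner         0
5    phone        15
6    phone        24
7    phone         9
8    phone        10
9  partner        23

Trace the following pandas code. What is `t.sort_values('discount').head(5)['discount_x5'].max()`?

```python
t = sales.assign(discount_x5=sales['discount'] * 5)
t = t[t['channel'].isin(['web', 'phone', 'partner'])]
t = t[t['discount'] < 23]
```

75

add column discount_x5 = sales['discount'] * 5:
   channel  discount  discount_x5
0  partner        18           90
1      web        12           60
2   retail        23          115
3   retail        17           85
4  partner         0            0
5    phone        15           75
6    phone        24          120
7    phone         9           45
8    phone        10           50
9  partner        23          115
filter rows where channel in ['web', 'phone', 'partner']:
   channel  discount  discount_x5
0  partner        18           90
1      web        12           60
4  partner         0            0
5    phone        15           75
6    phone        24          120
7    phone         9           45
8    phone        10           50
9  partner        23          115
filter rows where discount < 23:
   channel  discount  discount_x5
0  partner        18           90
1      web        12           60
4  partner         0            0
5    phone        15           75
7    phone         9           45
8    phone        10           50
sort by discount:
   channel  discount  discount_x5
4  partner         0            0
7    phone         9           45
8    phone        10           50
1      web        12           60
5    phone        15           75
0  partner        18           90
take first 5 rows:
   channel  discount  discount_x5
4  partner         0            0
7    phone         9           45
8    phone        10           50
1      web        12           60
5    phone        15           75
max of column 'discount_x5' → 75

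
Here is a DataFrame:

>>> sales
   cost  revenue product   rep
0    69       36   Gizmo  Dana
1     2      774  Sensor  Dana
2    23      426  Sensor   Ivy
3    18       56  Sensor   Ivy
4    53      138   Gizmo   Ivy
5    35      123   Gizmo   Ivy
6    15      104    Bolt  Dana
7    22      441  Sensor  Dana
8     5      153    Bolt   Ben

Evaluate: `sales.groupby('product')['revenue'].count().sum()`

9

group by product, count of revenue:
product
Bolt      2
Gizmo     3
Sensor    4
Name: revenue, dtype: int64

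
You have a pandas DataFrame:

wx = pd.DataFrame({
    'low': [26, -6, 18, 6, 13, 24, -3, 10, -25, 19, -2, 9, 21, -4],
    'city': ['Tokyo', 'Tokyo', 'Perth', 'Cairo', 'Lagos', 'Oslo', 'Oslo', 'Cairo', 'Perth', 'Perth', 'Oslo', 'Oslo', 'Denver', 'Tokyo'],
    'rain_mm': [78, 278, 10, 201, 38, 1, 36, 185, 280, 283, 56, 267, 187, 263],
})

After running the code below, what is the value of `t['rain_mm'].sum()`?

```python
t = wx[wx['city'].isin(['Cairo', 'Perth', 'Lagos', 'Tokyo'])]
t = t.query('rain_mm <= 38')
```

48

filter rows where city in ['Cairo', 'Perth', 'Lagos', 'Tokyo']:
    low   city  rain_mm
0    26  Tokyo       78
1    -6  Tokyo      278
2    18  Perth       10
3     6  Cairo      201
4    13  Lagos       38
7    10  Cairo      185
8   -25  Perth      280
9    19  Perth      283
13   -4  Tokyo      263
filter rows where rain_mm <= 38:
   low   city  rain_mm
2   18  Perth       10
4   13  Lagos       38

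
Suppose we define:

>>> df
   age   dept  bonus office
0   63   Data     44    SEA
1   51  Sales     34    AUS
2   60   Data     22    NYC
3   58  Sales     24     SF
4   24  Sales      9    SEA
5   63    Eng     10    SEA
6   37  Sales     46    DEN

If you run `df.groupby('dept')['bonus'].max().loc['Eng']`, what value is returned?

group by dept, max of bonus:
dept
Data     44
Eng      10
Sales    46
Name: bonus, dtype: int64

10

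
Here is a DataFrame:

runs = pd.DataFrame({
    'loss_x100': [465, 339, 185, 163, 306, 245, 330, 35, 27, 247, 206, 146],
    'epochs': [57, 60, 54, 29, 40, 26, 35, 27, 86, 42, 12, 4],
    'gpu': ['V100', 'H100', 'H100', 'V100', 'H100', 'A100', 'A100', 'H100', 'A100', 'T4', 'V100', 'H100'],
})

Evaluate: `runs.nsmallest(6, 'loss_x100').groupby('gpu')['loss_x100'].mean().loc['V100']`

184.5

take 6 rows with smallest loss_x100:
    loss_x100  epochs   gpu
8          27      86  A100
7          35      27  H100
11        146       4  H100
3         163      29  V100
2         185      54  H100
10        206      12  V100
group by gpu, mean of loss_x100:
gpu
A100     27.0
H100    122.0
V100    184.5
Name: loss_x100, dtype: float64
The value at index 'V100' is 184.5.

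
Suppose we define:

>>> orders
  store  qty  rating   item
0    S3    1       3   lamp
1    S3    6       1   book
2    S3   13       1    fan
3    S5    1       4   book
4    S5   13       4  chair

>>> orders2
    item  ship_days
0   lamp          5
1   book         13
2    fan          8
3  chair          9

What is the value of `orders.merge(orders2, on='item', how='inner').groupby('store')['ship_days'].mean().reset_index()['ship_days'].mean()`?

merge on 'item' (how='inner') → 5 rows:
  store  qty  rating   item  ship_days
0    S3    1       3   lamp          5
1    S3    6       1   book         13
2    S3   13       1    fan          8
3    S5    1       4   book         13
4    S5   13       4  chair          9
group by store, mean of ship_days:
store
S3     8.666667
S5    11.000000
Name: ship_days, dtype: float64
reset_index():
  store  ship_days
0    S3   8.666667
1    S5  11.000000
Taking the mean of column 'ship_days' gives 9.83333333333.

9.83333333333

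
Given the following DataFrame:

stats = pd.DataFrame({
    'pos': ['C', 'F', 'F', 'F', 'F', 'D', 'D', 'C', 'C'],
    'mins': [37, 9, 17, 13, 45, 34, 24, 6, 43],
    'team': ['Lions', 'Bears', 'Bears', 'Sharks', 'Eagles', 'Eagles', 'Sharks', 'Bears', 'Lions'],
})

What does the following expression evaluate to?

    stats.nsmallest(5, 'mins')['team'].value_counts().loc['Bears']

take 5 rows with smallest mins:
  pos  mins    team
7   C     6   Bears
1   F     9   Bears
3   F    13  Sharks
2   F    17   Bears
6   D    24  Sharks
value_counts of team:
team
Bears     3
Sharks    2
Name: count, dtype: int64

3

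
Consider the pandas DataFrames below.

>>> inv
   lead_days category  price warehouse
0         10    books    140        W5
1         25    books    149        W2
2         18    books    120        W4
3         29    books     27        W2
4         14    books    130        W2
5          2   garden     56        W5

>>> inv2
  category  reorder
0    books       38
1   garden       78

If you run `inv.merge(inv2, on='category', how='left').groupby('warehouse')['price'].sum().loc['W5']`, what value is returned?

merge on 'category' (how='left') → 6 rows:
   lead_days category  price warehouse  reorder
0         10    books    140        W5       38
1         25    books    149        W2       38
2         18    books    120        W4       38
3         29    books     27        W2       38
4         14    books    130        W2       38
5          2   garden     56        W5       78
group by warehouse, sum of price:
warehouse
W2    306
W4    120
W5    196
Name: price, dtype: int64

196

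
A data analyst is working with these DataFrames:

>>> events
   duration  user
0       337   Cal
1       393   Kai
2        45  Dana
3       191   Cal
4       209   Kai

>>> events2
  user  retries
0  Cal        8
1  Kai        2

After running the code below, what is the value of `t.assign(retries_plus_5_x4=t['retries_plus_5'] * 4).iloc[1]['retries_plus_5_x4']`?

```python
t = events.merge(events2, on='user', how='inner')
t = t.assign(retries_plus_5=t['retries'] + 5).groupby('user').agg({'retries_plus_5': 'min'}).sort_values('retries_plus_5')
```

merge on 'user' (how='inner') → 4 rows:
   duration user  retries
0       337  Cal        8
1       393  Kai        2
2       191  Cal        8
3       209  Kai        2
add column retries_plus_5 = t['retries'] + 5:
   duration user  retries  retries_plus_5
0       337  Cal        8              13
1       393  Kai        2               7
2       191  Cal        8              13
3       209  Kai        2               7
group by user, min of retries_plus_5:
      retries_plus_5
user                
Cal               13
Kai                7
sort by retries_plus_5:
      retries_plus_5
user                
Kai                7
Cal               13
add column retries_plus_5_x4 = t['retries_plus_5'] * 4:
      retries_plus_5  retries_plus_5_x4
user                                   
Kai                7                 28
Cal               13                 52
Hence 52.

52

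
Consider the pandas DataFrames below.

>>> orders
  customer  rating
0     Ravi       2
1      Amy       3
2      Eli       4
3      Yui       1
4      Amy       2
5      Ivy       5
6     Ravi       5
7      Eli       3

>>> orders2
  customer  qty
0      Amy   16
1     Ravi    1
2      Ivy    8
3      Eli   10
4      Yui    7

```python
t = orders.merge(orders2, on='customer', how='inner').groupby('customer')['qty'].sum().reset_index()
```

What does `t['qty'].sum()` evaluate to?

merge on 'customer' (how='inner') → 8 rows:
  customer  rating  qty
0     Ravi       2    1
1      Amy       3   16
2      Eli       4   10
3      Yui       1    7
4      Amy       2   16
5      Ivy       5    8
6     Ravi       5    1
7      Eli       3   10
group by customer, sum of qty:
customer
Amy     32
Eli     20
Ivy      8
Ravi     2
Yui      7
Name: qty, dtype: int64
reset_index():
  customer  qty
0      Amy   32
1      Eli   20
2      Ivy    8
3     Ravi    2
4      Yui    7
Reading off the sum of column 'qty', we get 69.

69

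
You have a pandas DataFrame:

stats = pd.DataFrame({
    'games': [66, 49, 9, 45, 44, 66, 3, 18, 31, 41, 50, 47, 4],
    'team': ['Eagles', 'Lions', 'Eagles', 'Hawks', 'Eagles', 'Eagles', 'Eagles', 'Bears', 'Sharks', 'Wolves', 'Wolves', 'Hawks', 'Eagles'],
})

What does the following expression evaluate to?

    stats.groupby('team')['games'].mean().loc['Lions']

group by team, mean of games:
team
Bears     18.0
Eagles    32.0
Hawks     46.0
Lions     49.0
Sharks    31.0
Wolves    45.5
Name: games, dtype: float64
Hence 49.0.

49.0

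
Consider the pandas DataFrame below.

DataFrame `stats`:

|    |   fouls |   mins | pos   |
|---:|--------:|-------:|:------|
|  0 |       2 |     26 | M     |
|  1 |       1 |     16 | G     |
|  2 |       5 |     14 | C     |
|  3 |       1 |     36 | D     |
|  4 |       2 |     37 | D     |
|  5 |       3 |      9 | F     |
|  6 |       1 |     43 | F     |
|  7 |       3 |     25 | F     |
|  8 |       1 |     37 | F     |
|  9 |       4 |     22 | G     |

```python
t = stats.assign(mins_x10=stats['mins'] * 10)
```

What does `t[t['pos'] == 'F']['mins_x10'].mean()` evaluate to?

add column mins_x10 = stats['mins'] * 10:
   fouls  mins pos  mins_x10
0      2    26   M       260
1      1    16   G       160
2      5    14   C       140
3      1    36   D       360
4      2    37   D       370
5      3     9   F        90
6      1    43   F       430
7      3    25   F       250
8      1    37   F       370
9      4    22   G       220
filter rows where pos == 'F':
   fouls  mins pos  mins_x10
5      3     9   F        90
6      1    43   F       430
7      3    25   F       250
8      1    37   F       370
Then the mean of column 'mins_x10': 285.0

285.0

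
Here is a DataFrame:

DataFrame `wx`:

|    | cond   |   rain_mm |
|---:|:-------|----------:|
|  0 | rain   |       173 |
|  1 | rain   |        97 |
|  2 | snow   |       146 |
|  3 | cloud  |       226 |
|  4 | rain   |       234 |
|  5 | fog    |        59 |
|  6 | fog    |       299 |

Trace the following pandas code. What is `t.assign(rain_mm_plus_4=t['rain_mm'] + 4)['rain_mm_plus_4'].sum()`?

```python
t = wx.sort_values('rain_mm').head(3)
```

sort by rain_mm:
    cond  rain_mm
5    fog       59
1   rain       97
2   snow      146
0   rain      173
3  cloud      226
4   rain      234
6    fog      299
take first 3 rows:
   cond  rain_mm
5   fog       59
1  rain       97
2  snow      146
add column rain_mm_plus_4 = t['rain_mm'] + 4:
   cond  rain_mm  rain_mm_plus_4
5   fog       59              63
1  rain       97             101
2  snow      146             150
Finally, sum of column 'rain_mm_plus_4' = 314.

314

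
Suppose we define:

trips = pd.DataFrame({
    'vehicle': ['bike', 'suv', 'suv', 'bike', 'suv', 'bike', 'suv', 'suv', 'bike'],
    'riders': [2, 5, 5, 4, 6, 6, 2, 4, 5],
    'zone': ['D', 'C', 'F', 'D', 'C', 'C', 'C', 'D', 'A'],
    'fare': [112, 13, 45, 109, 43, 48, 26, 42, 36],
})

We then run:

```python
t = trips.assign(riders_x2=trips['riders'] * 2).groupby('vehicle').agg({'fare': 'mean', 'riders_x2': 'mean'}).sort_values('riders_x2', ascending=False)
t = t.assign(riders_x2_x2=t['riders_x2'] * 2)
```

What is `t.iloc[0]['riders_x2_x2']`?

add column riders_x2 = trips['riders'] * 2:
  vehicle  riders zone  fare  riders_x2
0    bike       2    D   112          4
1     suv       5    C    13         10
2     suv       5    F    45         10
3    bike       4    D   109          8
4     suv       6    C    43         12
5    bike       6    C    48         12
6     suv       2    C    26          4
7     suv       4    D    42          8
8    bike       5    A    36         10
group by vehicle: mean(fare), mean(riders_x2):
          fare  riders_x2
vehicle                  
bike     76.25        8.5
suv      33.80        8.8
sort by riders_x2 descending:
          fare  riders_x2
vehicle                  
suv      33.80        8.8
bike     76.25        8.5
add column riders_x2_x2 = t['riders_x2'] * 2:
          fare  riders_x2  riders_x2_x2
vehicle                                
suv      33.80        8.8          17.6
bike     76.25        8.5          17.0
value at position 0, column 'riders_x2_x2' → 17.6

17.6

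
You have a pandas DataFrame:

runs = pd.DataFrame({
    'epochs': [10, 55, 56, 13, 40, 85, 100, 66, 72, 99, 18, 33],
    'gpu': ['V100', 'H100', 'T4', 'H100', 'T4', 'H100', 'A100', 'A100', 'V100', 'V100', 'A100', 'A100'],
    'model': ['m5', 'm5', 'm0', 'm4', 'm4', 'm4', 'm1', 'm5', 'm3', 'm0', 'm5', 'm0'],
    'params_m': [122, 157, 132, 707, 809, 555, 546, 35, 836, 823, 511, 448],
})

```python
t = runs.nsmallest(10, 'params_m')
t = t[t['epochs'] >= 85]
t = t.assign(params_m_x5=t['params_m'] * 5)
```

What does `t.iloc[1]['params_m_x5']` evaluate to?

take 10 rows with smallest params_m:
    epochs   gpu model  params_m
7       66  A100    m5        35
0       10  V100    m5       122
2       56    T4    m0       132
1       55  H100    m5       157
11      33  A100    m0       448
10      18  A100    m5       511
6      100  A100    m1       546
5       85  H100    m4       555
3       13  H100    m4       707
4       40    T4    m4       809
filter rows where epochs >= 85:
   epochs   gpu model  params_m
6     100  A100    m1       546
5      85  H100    m4       555
add column params_m_x5 = t['params_m'] * 5:
   epochs   gpu model  params_m  params_m_x5
6     100  A100    m1       546         2730
5      85  H100    m4       555         2775
So iloc[1]['params_m_x5'] = 2775.

2775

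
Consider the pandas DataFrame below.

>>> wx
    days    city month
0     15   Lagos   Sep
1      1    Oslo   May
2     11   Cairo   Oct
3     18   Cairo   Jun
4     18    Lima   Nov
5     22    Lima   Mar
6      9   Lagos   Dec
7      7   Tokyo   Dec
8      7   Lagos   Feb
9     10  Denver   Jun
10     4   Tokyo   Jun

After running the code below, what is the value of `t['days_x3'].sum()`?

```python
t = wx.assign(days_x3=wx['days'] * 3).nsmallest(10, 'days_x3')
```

300

add column days_x3 = wx['days'] * 3:
    days    city month  days_x3
0     15   Lagos   Sep       45
1      1    Oslo   May        3
2     11   Cairo   Oct       33
3     18   Cairo   Jun       54
4     18    Lima   Nov       54
5     22    Lima   Mar       66
6      9   Lagos   Dec       27
7      7   Tokyo   Dec       21
8      7   Lagos   Feb       21
9     10  Denver   Jun       30
10     4   Tokyo   Jun       12
take 10 rows with smallest days_x3:
    days    city month  days_x3
1      1    Oslo   May        3
10     4   Tokyo   Jun       12
7      7   Tokyo   Dec       21
8      7   Lagos   Feb       21
6      9   Lagos   Dec       27
9     10  Denver   Jun       30
2     11   Cairo   Oct       33
0     15   Lagos   Sep       45
3     18   Cairo   Jun       54
4     18    Lima   Nov       54
Finally, sum of column 'days_x3' = 300.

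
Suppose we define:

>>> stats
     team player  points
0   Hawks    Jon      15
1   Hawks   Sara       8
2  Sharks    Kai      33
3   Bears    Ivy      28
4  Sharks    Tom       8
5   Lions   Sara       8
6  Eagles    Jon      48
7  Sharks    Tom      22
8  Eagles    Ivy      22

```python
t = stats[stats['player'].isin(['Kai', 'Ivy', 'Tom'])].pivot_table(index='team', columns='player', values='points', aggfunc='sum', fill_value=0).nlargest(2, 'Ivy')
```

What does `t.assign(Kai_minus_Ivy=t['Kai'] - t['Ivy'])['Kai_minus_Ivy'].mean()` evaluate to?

filter rows where player in ['Kai', 'Ivy', 'Tom']:
     team player  points
2  Sharks    Kai      33
3   Bears    Ivy      28
4  Sharks    Tom       8
7  Sharks    Tom      22
8  Eagles    Ivy      22
pivot: rows=team, cols=player, sum(points):
player  Ivy  Kai  Tom
team                 
Bears    28    0    0
Eagles   22    0    0
Sharks    0   33   30
take 2 rows with largest Ivy:
player  Ivy  Kai  Tom
team                 
Bears    28    0    0
Eagles   22    0    0
add column Kai_minus_Ivy = t['Kai'] - t['Ivy']:
player  Ivy  Kai  Tom  Kai_minus_Ivy
team                                
Bears    28    0    0            -28
Eagles   22    0    0            -22

-25.0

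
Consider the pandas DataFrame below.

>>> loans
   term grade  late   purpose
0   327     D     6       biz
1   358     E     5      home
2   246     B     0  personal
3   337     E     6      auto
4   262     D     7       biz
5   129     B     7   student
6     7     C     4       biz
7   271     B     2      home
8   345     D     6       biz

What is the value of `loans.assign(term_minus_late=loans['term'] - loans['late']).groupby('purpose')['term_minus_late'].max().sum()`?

add column term_minus_late = loans['term'] - loans['late']:
   term grade  late   purpose  term_minus_late
0   327     D     6       biz              321
1   358     E     5      home              353
2   246     B     0  personal              246
3   337     E     6      auto              331
4   262     D     7       biz              255
5   129     B     7   student              122
6     7     C     4       biz                3
7   271     B     2      home              269
8   345     D     6       biz              339
group by purpose, max of term_minus_late:
purpose
auto        331
biz         339
home        353
personal    246
student     122
Name: term_minus_late, dtype: int64
So sum() = 1391.

1391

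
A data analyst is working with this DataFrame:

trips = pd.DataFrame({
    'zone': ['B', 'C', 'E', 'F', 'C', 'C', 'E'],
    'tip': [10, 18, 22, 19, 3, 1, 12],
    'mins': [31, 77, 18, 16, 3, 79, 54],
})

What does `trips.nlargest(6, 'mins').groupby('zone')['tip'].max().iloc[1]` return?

take 6 rows with largest mins:
  zone  tip  mins
5    C    1    79
1    C   18    77
6    E   12    54
0    B   10    31
2    E   22    18
3    F   19    16
group by zone, max of tip:
zone
B    10
C    18
E    22
F    19
Name: tip, dtype: int64

18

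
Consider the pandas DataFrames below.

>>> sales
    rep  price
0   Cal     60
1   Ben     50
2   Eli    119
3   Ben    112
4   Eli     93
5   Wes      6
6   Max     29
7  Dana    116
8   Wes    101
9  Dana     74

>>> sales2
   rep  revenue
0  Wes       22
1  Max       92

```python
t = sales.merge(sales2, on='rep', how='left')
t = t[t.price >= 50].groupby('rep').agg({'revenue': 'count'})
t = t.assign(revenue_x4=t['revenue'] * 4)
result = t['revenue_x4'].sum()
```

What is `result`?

4

merge on 'rep' (how='left') → 10 rows:
    rep  price  revenue
0   Cal     60      NaN
1   Ben     50      NaN
2   Eli    119      NaN
3   Ben    112      NaN
4   Eli     93      NaN
5   Wes      6     22.0
6   Max     29     92.0
7  Dana    116      NaN
8   Wes    101     22.0
9  Dana     74      NaN
filter rows where price >= 50:
    rep  price  revenue
0   Cal     60      NaN
1   Ben     50      NaN
2   Eli    119      NaN
3   Ben    112      NaN
4   Eli     93      NaN
7  Dana    116      NaN
8   Wes    101     22.0
9  Dana     74      NaN
group by rep, count of revenue:
      revenue
rep          
Ben         0
Cal         0
Dana        0
Eli         0
Wes         1
add column revenue_x4 = t['revenue'] * 4:
      revenue  revenue_x4
rep                      
Ben         0           0
Cal         0           0
Dana        0           0
Eli         0           0
Wes         1           4
sum of column 'revenue_x4' → 4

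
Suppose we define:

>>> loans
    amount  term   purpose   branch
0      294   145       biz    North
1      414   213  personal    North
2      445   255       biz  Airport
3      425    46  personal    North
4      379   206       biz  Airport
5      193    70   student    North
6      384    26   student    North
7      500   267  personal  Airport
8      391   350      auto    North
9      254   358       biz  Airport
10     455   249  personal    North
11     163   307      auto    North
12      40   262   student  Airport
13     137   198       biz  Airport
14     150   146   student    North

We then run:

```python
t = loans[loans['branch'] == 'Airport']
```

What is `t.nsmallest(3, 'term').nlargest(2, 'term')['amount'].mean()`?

filter rows where branch == 'Airport':
    amount  term   purpose   branch
2      445   255       biz  Airport
4      379   206       biz  Airport
7      500   267  personal  Airport
9      254   358       biz  Airport
12      40   262   student  Airport
13     137   198       biz  Airport
take 3 rows with smallest term:
    amount  term purpose   branch
13     137   198     biz  Airport
4      379   206     biz  Airport
2      445   255     biz  Airport
take 2 rows with largest term:
   amount  term purpose   branch
2     445   255     biz  Airport
4     379   206     biz  Airport
mean of column 'amount' → 412.0

412.0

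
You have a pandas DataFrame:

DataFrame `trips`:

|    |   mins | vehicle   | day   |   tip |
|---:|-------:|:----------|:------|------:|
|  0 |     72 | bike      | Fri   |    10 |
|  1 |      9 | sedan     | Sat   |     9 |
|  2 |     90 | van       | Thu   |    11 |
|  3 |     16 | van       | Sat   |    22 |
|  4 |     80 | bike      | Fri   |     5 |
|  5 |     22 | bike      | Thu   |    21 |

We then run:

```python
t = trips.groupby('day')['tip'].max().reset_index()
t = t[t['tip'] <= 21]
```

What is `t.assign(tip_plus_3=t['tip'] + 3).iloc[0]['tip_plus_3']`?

group by day, max of tip:
day
Fri    10
Sat    22
Thu    21
Name: tip, dtype: int64
reset_index():
   day  tip
0  Fri   10
1  Sat   22
2  Thu   21
filter rows where tip <= 21:
   day  tip
0  Fri   10
2  Thu   21
add column tip_plus_3 = t['tip'] + 3:
   day  tip  tip_plus_3
0  Fri   10          13
2  Thu   21          24
value at position 0, column 'tip_plus_3' → 13

13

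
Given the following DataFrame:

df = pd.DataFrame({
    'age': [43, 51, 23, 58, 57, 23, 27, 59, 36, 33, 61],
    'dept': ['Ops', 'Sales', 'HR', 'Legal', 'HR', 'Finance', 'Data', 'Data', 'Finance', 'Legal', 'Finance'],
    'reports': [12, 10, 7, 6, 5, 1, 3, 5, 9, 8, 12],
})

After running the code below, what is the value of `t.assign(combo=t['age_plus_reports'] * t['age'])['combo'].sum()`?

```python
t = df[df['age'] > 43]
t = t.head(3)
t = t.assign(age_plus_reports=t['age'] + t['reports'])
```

10357

filter rows where age > 43:
    age     dept  reports
1    51    Sales       10
3    58    Legal        6
4    57       HR        5
7    59     Data        5
10   61  Finance       12
take first 3 rows:
   age   dept  reports
1   51  Sales       10
3   58  Legal        6
4   57     HR        5
add column age_plus_reports = t['age'] + t['reports']:
   age   dept  reports  age_plus_reports
1   51  Sales       10                61
3   58  Legal        6                64
4   57     HR        5                62
add column combo = t['age_plus_reports'] * t['age']:
   age   dept  reports  age_plus_reports  combo
1   51  Sales       10                61   3111
3   58  Legal        6                64   3712
4   57     HR        5                62   3534
The sum of column 'combo' is 10357.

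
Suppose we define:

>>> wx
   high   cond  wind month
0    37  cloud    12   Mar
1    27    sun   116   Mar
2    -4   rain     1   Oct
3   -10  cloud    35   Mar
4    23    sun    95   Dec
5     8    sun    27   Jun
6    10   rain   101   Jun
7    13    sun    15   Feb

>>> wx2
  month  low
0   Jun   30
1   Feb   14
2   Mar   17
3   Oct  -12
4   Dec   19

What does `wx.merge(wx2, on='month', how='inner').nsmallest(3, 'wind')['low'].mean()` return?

6.33333333333

merge on 'month' (how='inner') → 8 rows:
   high   cond  wind month  low
0    37  cloud    12   Mar   17
1    27    sun   116   Mar   17
2    -4   rain     1   Oct  -12
3   -10  cloud    35   Mar   17
4    23    sun    95   Dec   19
5     8    sun    27   Jun   30
6    10   rain   101   Jun   30
7    13    sun    15   Feb   14
take 3 rows with smallest wind:
   high   cond  wind month  low
2    -4   rain     1   Oct  -12
0    37  cloud    12   Mar   17
7    13    sun    15   Feb   14
Reading off the mean of column 'low', we get 6.33333333333.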